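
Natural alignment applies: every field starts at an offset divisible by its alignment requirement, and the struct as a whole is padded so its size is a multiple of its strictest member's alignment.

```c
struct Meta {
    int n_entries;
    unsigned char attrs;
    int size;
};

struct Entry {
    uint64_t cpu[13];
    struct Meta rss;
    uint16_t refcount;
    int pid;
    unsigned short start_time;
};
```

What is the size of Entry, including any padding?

128 bytes

Meta: n_entries at 0 (size 4, align 4) → ends 4; attrs at 4 (size 1, align 1) → ends 5; pad 3 to align 4 for size; size at 8 (size 4, align 4) → ends 12; total 12 bytes, alignment 4
cpu at 0 (size 104, align 8) → ends 104
rss at 104 (size 12, align 4) → ends 116
refcount at 116 (size 2, align 2) → ends 118
pad 2 to align 4 for pid
pid at 120 (size 4, align 4) → ends 124
start_time at 124 (size 2, align 2) → ends 126
tail pad 2 to reach multiple of 8
total 128 bytes, alignment 8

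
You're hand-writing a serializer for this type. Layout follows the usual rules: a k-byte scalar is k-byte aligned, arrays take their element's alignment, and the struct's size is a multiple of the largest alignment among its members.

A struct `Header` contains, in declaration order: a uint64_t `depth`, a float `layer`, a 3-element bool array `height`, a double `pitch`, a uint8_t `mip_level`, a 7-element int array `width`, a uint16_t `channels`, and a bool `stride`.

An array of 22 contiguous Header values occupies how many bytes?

1408

@0: depth [8B, align 8] → 8
@8: layer [4B, align 4] → 12
@12: height [3B, align 1] → 15
+1 pad (align 8)
@16: pitch [8B, align 8] → 24
@24: mip_level [1B, align 1] → 25
+3 pad (align 4)
@28: width [28B, align 4] → 56
@56: channels [2B, align 2] → 58
@58: stride [1B, align 1] → 59
+5 tail pad (align 8)
size 64, align 8
array of 22: 22 × 64 = 1408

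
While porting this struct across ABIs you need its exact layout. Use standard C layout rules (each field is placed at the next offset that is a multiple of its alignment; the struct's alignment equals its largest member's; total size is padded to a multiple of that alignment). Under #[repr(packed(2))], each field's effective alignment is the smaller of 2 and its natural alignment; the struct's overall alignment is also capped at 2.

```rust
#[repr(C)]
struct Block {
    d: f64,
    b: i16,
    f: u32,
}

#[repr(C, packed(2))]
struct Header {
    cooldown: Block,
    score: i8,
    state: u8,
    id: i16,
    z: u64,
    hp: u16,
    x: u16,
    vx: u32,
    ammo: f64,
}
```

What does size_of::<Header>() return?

Block: d at 0 (size 8, align 8) → ends 8; b at 8 (size 2, align 2) → ends 10; pad 2 to align 4 for f; f at 12 (size 4, align 4) → ends 16; total 16 bytes, alignment 8
cooldown at 0 (size 16, align 2) → ends 16
score at 16 (size 1, align 1) → ends 17
state at 17 (size 1, align 1) → ends 18
id at 18 (size 2, align 2) → ends 20
z at 20 (size 8, align 2) → ends 28
hp at 28 (size 2, align 2) → ends 30
x at 30 (size 2, align 2) → ends 32
vx at 32 (size 4, align 2) → ends 36
ammo at 36 (size 8, align 2) → ends 44
total 44 bytes, alignment 2

44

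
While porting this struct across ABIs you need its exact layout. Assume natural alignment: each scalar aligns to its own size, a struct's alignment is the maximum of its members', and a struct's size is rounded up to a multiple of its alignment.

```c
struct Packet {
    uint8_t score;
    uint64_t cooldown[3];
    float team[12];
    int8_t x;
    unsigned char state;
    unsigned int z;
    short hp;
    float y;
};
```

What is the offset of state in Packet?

score at 0 (size 1, align 1) → ends 1
pad 7 to align 8 for cooldown
cooldown at 8 (size 24, align 8) → ends 32
team at 32 (size 48, align 4) → ends 80
x at 80 (size 1, align 1) → ends 81
state at 81 (size 1, align 1) → ends 82

81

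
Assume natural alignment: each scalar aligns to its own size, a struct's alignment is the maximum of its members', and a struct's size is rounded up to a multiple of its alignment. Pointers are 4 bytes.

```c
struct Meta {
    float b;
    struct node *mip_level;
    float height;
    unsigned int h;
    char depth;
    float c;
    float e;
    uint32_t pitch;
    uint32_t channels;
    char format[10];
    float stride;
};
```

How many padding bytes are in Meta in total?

0..4  b  (4B, 4-aligned)
4..8  mip_level  (4B, 4-aligned)
8..12  height  (4B, 4-aligned)
12..16  h  (4B, 4-aligned)
16..17  depth  (1B, 1-aligned)
17..20  -- padding (3B)
20..24  c  (4B, 4-aligned)
24..28  e  (4B, 4-aligned)
28..32  pitch  (4B, 4-aligned)
32..36  channels  (4B, 4-aligned)
36..46  format  (10B, 1-aligned)
46..48  -- padding (2B)
48..52  stride  (4B, 4-aligned)
sizeof = 52, alignof = 4
data bytes 47, size 52 → padding 5

5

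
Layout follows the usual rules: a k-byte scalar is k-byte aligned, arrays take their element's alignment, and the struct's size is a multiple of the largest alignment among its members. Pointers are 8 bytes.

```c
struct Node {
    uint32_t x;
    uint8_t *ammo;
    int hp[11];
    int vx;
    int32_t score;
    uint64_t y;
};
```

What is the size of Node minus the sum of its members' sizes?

8

x at 0 (size 4, align 4) → ends 4
pad 4 to align 8 for ammo
ammo at 8 (size 8, align 8) → ends 16
hp at 16 (size 44, align 4) → ends 60
vx at 60 (size 4, align 4) → ends 64
score at 64 (size 4, align 4) → ends 68
pad 4 to align 8 for y
y at 72 (size 8, align 8) → ends 80
total 80 bytes, alignment 8
data bytes 72, size 80 → padding 8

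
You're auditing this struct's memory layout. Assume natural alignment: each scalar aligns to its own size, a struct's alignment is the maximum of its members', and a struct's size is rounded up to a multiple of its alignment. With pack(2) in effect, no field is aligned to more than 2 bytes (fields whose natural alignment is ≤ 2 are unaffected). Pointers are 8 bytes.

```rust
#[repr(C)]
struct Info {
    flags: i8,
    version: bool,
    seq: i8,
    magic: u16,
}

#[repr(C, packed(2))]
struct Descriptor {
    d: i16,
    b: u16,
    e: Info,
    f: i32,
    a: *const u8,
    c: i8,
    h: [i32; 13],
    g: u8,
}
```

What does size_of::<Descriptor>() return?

Info: @0: flags [1B, align 1] → 1; @1: version [1B, align 1] → 2; @2: seq [1B, align 1] → 3; +1 pad (align 2); @4: magic [2B, align 2] → 6; size 6, align 2
@0: d [2B, align 2] → 2
@2: b [2B, align 2] → 4
@4: e [6B, align 2] → 10
@10: f [4B, align 2] → 14
@14: a [8B, align 2] → 22
@22: c [1B, align 1] → 23
+1 pad (align 2)
@24: h [52B, align 2] → 76
@76: g [1B, align 1] → 77
+1 tail pad (align 2)
size 78, align 2

78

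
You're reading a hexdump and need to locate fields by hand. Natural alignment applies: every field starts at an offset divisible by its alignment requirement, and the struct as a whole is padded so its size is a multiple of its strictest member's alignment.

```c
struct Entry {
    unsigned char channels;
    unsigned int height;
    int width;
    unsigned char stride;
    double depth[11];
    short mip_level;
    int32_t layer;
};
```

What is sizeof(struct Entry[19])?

2128

channels at 0 (size 1, align 1) → ends 1
pad 3 to align 4 for height
height at 4 (size 4, align 4) → ends 8
width at 8 (size 4, align 4) → ends 12
stride at 12 (size 1, align 1) → ends 13
pad 3 to align 8 for depth
depth at 16 (size 88, align 8) → ends 104
mip_level at 104 (size 2, align 2) → ends 106
pad 2 to align 4 for layer
layer at 108 (size 4, align 4) → ends 112
total 112 bytes, alignment 8
array of 19: 19 × 112 = 2128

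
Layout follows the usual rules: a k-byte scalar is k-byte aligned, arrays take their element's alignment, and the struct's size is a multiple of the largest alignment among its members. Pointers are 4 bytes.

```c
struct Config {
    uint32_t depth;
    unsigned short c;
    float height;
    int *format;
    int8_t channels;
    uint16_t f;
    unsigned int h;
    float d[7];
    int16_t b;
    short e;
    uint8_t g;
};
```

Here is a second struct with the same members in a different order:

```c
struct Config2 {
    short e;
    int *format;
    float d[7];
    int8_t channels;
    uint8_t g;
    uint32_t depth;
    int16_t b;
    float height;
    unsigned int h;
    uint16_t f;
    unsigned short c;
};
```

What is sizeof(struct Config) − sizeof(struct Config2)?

depth at 0 (size 4, align 4) → ends 4
c at 4 (size 2, align 2) → ends 6
pad 2 to align 4 for height
height at 8 (size 4, align 4) → ends 12
format at 12 (size 4, align 4) → ends 16
channels at 16 (size 1, align 1) → ends 17
pad 1 to align 2 for f
f at 18 (size 2, align 2) → ends 20
h at 20 (size 4, align 4) → ends 24
d at 24 (size 28, align 4) → ends 52
b at 52 (size 2, align 2) → ends 54
e at 54 (size 2, align 2) → ends 56
g at 56 (size 1, align 1) → ends 57
tail pad 3 to reach multiple of 4
total 60 bytes, alignment 4
— Config2 —
e at 0 (size 2, align 2) → ends 2
pad 2 to align 4 for format
format at 4 (size 4, align 4) → ends 8
d at 8 (size 28, align 4) → ends 36
channels at 36 (size 1, align 1) → ends 37
g at 37 (size 1, align 1) → ends 38
pad 2 to align 4 for depth
depth at 40 (size 4, align 4) → ends 44
b at 44 (size 2, align 2) → ends 46
pad 2 to align 4 for height
height at 48 (size 4, align 4) → ends 52
h at 52 (size 4, align 4) → ends 56
f at 56 (size 2, align 2) → ends 58
c at 58 (size 2, align 2) → ends 60
total 60 bytes, alignment 4
60 − 60 = 0

0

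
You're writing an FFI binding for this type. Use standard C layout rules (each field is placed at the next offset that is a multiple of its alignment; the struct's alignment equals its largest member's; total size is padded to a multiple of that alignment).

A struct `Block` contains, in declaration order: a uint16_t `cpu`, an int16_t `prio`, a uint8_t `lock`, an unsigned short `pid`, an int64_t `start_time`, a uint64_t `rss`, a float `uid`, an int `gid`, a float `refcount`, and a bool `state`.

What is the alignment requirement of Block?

8

member alignments: cpu=2, prio=2, lock=1, pid=2, start_time=8, rss=8, uid=4, gid=4, refcount=4, state=1
max = 8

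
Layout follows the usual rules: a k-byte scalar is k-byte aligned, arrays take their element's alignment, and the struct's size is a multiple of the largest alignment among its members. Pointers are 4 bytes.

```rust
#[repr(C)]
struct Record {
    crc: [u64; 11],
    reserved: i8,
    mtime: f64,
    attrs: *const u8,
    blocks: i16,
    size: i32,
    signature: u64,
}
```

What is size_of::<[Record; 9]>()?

@0: crc [88B, align 8] → 88
@88: reserved [1B, align 1] → 89
+7 pad (align 8)
@96: mtime [8B, align 8] → 104
@104: attrs [4B, align 4] → 108
@108: blocks [2B, align 2] → 110
+2 pad (align 4)
@112: size [4B, align 4] → 116
+4 pad (align 8)
@120: signature [8B, align 8] → 128
size 128, align 8
array of 9: 9 × 128 = 1152

1152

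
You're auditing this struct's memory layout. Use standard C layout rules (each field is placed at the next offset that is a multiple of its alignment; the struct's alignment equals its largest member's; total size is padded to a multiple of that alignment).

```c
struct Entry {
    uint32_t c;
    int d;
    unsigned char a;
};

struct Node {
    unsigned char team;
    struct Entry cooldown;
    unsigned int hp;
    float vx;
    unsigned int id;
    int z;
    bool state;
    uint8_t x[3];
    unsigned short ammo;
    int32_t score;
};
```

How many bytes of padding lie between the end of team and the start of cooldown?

Entry: @0: c [4B, align 4] → 4; @4: d [4B, align 4] → 8; @8: a [1B, align 1] → 9; +3 tail pad (align 4); size 12, align 4
@0: team [1B, align 1] → 1
+3 pad (align 4)
@4: cooldown [12B, align 4] → 16

3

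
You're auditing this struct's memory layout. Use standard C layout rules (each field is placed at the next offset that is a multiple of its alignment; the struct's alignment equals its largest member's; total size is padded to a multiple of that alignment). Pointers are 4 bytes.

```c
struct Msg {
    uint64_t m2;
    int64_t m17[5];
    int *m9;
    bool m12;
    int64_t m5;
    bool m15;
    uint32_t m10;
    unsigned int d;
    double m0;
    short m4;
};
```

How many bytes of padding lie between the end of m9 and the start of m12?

0..8  m2  (8B, 8-aligned)
8..48  m17  (40B, 8-aligned)
48..52  m9  (4B, 4-aligned)
52..53  m12  (1B, 1-aligned)

0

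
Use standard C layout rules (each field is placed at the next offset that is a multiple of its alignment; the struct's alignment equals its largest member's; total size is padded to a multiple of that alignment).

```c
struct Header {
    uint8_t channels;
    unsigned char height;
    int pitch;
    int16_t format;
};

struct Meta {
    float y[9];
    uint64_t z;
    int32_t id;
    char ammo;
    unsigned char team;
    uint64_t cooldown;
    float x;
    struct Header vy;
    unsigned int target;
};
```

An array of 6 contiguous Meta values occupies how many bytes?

Header: @0: channels [1B, align 1] → 1; @1: height [1B, align 1] → 2; +2 pad (align 4); @4: pitch [4B, align 4] → 8; @8: format [2B, align 2] → 10; +2 tail pad (align 4); size 12, align 4
@0: y [36B, align 4] → 36
+4 pad (align 8)
@40: z [8B, align 8] → 48
@48: id [4B, align 4] → 52
@52: ammo [1B, align 1] → 53
@53: team [1B, align 1] → 54
+2 pad (align 8)
@56: cooldown [8B, align 8] → 64
@64: x [4B, align 4] → 68
@68: vy [12B, align 4] → 80
@80: target [4B, align 4] → 84
+4 tail pad (align 8)
size 88, align 8
array of 6: 6 × 88 = 528

528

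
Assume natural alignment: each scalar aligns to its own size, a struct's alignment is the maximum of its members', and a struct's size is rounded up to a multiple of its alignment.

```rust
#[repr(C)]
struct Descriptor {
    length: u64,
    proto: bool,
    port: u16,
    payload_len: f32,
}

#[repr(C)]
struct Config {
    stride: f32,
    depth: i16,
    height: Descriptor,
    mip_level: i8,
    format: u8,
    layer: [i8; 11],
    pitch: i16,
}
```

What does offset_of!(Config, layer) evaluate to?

26

Descriptor: @0: length [8B, align 8] → 8; @8: proto [1B, align 1] → 9; +1 pad (align 2); @10: port [2B, align 2] → 12; @12: payload_len [4B, align 4] → 16; size 16, align 8
@0: stride [4B, align 4] → 4
@4: depth [2B, align 2] → 6
+2 pad (align 8)
@8: height [16B, align 8] → 24
@24: mip_level [1B, align 1] → 25
@25: format [1B, align 1] → 26
@26: layer [11B, align 1] → 37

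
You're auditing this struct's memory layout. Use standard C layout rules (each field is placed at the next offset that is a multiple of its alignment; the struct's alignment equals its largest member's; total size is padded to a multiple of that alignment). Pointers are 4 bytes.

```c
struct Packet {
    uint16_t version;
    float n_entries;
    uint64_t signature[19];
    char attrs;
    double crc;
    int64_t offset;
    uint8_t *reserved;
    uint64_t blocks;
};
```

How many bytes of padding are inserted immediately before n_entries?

0..2  version  (2B, 2-aligned)
2..4  -- padding (2B)
4..8  n_entries  (4B, 4-aligned)

2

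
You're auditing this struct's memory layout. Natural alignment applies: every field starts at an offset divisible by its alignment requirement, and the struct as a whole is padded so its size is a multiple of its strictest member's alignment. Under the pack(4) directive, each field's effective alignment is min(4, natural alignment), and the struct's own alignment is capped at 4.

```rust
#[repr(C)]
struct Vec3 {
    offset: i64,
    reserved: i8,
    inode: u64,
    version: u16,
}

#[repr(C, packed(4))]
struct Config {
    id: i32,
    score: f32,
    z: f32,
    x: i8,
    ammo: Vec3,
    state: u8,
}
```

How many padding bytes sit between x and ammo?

Vec3: offset at 0 (size 8, align 8) → ends 8; reserved at 8 (size 1, align 1) → ends 9; pad 7 to align 8 for inode; inode at 16 (size 8, align 8) → ends 24; version at 24 (size 2, align 2) → ends 26; tail pad 6 to reach multiple of 8; total 32 bytes, alignment 8
id at 0 (size 4, align 4) → ends 4
score at 4 (size 4, align 4) → ends 8
z at 8 (size 4, align 4) → ends 12
x at 12 (size 1, align 1) → ends 13
pad 3 to align 4 for ammo
ammo at 16 (size 32, align 4) → ends 48

3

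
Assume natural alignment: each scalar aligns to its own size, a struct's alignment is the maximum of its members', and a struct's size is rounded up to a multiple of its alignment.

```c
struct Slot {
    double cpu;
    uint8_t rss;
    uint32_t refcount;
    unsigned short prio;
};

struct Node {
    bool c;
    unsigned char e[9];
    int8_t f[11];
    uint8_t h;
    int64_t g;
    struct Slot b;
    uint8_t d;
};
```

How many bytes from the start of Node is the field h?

Slot: cpu at 0 (size 8, align 8) → ends 8; rss at 8 (size 1, align 1) → ends 9; pad 3 to align 4 for refcount; refcount at 12 (size 4, align 4) → ends 16; prio at 16 (size 2, align 2) → ends 18; tail pad 6 to reach multiple of 8; total 24 bytes, alignment 8
c at 0 (size 1, align 1) → ends 1
e at 1 (size 9, align 1) → ends 10
f at 10 (size 11, align 1) → ends 21
h at 21 (size 1, align 1) → ends 22

21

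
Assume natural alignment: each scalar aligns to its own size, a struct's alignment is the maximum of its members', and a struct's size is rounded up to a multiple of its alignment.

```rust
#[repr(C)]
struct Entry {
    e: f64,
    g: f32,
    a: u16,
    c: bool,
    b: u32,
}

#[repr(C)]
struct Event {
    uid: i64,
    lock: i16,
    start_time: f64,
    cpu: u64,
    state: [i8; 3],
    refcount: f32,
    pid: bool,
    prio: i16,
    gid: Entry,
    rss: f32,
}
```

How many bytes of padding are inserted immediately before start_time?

6

Entry: e at 0 (size 8, align 8) → ends 8; g at 8 (size 4, align 4) → ends 12; a at 12 (size 2, align 2) → ends 14; c at 14 (size 1, align 1) → ends 15; pad 1 to align 4 for b; b at 16 (size 4, align 4) → ends 20; tail pad 4 to reach multiple of 8; total 24 bytes, alignment 8
uid at 0 (size 8, align 8) → ends 8
lock at 8 (size 2, align 2) → ends 10
pad 6 to align 8 for start_time
start_time at 16 (size 8, align 8) → ends 24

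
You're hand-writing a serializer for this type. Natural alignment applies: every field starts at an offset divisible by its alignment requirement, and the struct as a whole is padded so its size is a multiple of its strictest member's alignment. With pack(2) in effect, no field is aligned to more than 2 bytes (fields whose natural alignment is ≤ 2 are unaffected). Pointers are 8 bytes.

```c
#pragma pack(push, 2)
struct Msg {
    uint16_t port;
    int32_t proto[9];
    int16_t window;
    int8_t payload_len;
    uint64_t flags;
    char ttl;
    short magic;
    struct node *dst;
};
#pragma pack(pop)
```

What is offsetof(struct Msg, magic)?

0..2  port  (2B, 2-aligned)
2..38  proto  (36B, 2-aligned)
38..40  window  (2B, 2-aligned)
40..41  payload_len  (1B, 1-aligned)
41..42  -- padding (1B)
42..50  flags  (8B, 2-aligned)
50..51  ttl  (1B, 1-aligned)
51..52  -- padding (1B)
52..54  magic  (2B, 2-aligned)

52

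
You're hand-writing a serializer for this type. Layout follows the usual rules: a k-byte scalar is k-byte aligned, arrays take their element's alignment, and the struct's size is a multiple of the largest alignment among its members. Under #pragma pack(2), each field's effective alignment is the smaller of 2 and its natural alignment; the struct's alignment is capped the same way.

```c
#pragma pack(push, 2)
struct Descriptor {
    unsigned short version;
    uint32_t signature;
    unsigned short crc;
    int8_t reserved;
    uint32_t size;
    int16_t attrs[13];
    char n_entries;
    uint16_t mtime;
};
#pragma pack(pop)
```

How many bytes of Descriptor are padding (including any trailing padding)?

2

0..2  version  (2B, 2-aligned)
2..6  signature  (4B, 2-aligned)
6..8  crc  (2B, 2-aligned)
8..9  reserved  (1B, 1-aligned)
9..10  -- padding (1B)
10..14  size  (4B, 2-aligned)
14..40  attrs  (26B, 2-aligned)
40..41  n_entries  (1B, 1-aligned)
41..42  -- padding (1B)
42..44  mtime  (2B, 2-aligned)
sizeof = 44, alignof = 2
data bytes 42, size 44 → padding 2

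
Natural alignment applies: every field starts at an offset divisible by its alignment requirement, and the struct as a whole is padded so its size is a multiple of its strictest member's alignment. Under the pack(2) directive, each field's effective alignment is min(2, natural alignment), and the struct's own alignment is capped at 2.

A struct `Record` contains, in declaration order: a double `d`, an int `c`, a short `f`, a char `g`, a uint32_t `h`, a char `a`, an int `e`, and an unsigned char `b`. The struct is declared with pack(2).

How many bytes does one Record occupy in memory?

28

0..8  d  (8B, 2-aligned)
8..12  c  (4B, 2-aligned)
12..14  f  (2B, 2-aligned)
14..15  g  (1B, 1-aligned)
15..16  -- padding (1B)
16..20  h  (4B, 2-aligned)
20..21  a  (1B, 1-aligned)
21..22  -- padding (1B)
22..26  e  (4B, 2-aligned)
26..27  b  (1B, 1-aligned)
27..28  -- tail padding (1B)
sizeof = 28, alignof = 2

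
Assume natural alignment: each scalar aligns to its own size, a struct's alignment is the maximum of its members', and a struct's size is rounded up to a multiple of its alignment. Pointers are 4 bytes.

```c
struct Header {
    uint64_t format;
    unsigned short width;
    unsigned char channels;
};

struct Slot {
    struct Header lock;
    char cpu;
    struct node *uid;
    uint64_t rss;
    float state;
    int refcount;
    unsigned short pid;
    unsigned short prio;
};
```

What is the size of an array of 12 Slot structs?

Header: 0..8  format  (8B, 8-aligned); 8..10  width  (2B, 2-aligned); 10..11  channels  (1B, 1-aligned); 11..16  -- tail padding (5B); sizeof = 16, alignof = 8
0..16  lock  (16B, 8-aligned)
16..17  cpu  (1B, 1-aligned)
17..20  -- padding (3B)
20..24  uid  (4B, 4-aligned)
24..32  rss  (8B, 8-aligned)
32..36  state  (4B, 4-aligned)
36..40  refcount  (4B, 4-aligned)
40..42  pid  (2B, 2-aligned)
42..44  prio  (2B, 2-aligned)
44..48  -- tail padding (4B)
sizeof = 48, alignof = 8
array of 12: 12 × 48 = 576

576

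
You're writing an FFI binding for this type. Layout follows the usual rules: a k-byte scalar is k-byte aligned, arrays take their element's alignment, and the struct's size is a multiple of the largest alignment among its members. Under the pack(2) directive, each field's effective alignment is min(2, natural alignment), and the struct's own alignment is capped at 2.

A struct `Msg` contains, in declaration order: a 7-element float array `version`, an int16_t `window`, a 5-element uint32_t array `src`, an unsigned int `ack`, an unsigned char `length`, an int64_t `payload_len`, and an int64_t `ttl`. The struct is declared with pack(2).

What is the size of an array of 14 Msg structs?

0..28  version  (28B, 2-aligned)
28..30  window  (2B, 2-aligned)
30..50  src  (20B, 2-aligned)
50..54  ack  (4B, 2-aligned)
54..55  length  (1B, 1-aligned)
55..56  -- padding (1B)
56..64  payload_len  (8B, 2-aligned)
64..72  ttl  (8B, 2-aligned)
sizeof = 72, alignof = 2
array of 14: 14 × 72 = 1008

1008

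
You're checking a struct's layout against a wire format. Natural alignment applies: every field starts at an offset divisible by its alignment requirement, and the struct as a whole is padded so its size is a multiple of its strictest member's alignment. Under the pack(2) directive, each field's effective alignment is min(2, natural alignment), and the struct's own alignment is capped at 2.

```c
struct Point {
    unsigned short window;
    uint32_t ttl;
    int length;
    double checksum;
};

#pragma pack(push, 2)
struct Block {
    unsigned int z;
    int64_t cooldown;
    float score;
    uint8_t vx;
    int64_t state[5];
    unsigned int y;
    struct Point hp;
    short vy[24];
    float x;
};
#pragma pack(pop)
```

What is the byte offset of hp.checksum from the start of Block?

Point: window at 0 (size 2, align 2) → ends 2; pad 2 to align 4 for ttl; ttl at 4 (size 4, align 4) → ends 8; length at 8 (size 4, align 4) → ends 12; pad 4 to align 8 for checksum; checksum at 16 (size 8, align 8) → ends 24; total 24 bytes, alignment 8
z at 0 (size 4, align 2) → ends 4
cooldown at 4 (size 8, align 2) → ends 12
score at 12 (size 4, align 2) → ends 16
vx at 16 (size 1, align 1) → ends 17
pad 1 to align 2 for state
state at 18 (size 40, align 2) → ends 58
y at 58 (size 4, align 2) → ends 62
hp at 62 (size 24, align 2) → ends 86
within Point: checksum at 16
62 + 16 = 78

78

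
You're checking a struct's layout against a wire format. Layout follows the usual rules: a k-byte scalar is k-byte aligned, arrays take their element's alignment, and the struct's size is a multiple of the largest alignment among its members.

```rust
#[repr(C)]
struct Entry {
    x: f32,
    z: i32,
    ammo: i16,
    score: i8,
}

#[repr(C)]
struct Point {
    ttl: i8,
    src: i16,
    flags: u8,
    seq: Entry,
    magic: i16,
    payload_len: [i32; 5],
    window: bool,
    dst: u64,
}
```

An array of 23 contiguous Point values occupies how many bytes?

1288

Entry: 0..4  x  (4B, 4-aligned); 4..8  z  (4B, 4-aligned); 8..10  ammo  (2B, 2-aligned); 10..11  score  (1B, 1-aligned); 11..12  -- tail padding (1B); sizeof = 12, alignof = 4
0..1  ttl  (1B, 1-aligned)
1..2  -- padding (1B)
2..4  src  (2B, 2-aligned)
4..5  flags  (1B, 1-aligned)
5..8  -- padding (3B)
8..20  seq  (12B, 4-aligned)
20..22  magic  (2B, 2-aligned)
22..24  -- padding (2B)
24..44  payload_len  (20B, 4-aligned)
44..45  window  (1B, 1-aligned)
45..48  -- padding (3B)
48..56  dst  (8B, 8-aligned)
sizeof = 56, alignof = 8
array of 23: 23 × 56 = 1288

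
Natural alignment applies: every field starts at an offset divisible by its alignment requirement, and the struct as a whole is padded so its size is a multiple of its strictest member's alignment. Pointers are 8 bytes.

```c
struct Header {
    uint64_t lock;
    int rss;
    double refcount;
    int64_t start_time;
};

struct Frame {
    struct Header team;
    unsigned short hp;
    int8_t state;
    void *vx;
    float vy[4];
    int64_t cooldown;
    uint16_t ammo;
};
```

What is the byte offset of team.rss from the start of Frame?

Header: 0..8  lock  (8B, 8-aligned); 8..12  rss  (4B, 4-aligned); 12..16  -- padding (4B); 16..24  refcount  (8B, 8-aligned); 24..32  start_time  (8B, 8-aligned); sizeof = 32, alignof = 8
0..32  team  (32B, 8-aligned)
within Header: rss at 8
0 + 8 = 8

8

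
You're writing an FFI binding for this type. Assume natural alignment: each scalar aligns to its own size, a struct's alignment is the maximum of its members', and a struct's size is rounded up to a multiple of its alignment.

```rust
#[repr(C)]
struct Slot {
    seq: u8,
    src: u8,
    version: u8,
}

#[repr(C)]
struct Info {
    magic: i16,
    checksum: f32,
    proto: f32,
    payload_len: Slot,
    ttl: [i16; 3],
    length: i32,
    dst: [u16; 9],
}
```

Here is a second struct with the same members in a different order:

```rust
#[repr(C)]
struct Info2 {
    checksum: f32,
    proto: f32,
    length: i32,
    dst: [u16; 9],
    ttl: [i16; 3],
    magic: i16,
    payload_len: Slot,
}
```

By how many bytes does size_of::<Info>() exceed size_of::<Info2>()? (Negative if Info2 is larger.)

Slot: @0: seq [1B, align 1] → 1; @1: src [1B, align 1] → 2; @2: version [1B, align 1] → 3; size 3, align 1
@0: magic [2B, align 2] → 2
+2 pad (align 4)
@4: checksum [4B, align 4] → 8
@8: proto [4B, align 4] → 12
@12: payload_len [3B, align 1] → 15
+1 pad (align 2)
@16: ttl [6B, align 2] → 22
+2 pad (align 4)
@24: length [4B, align 4] → 28
@28: dst [18B, align 2] → 46
+2 tail pad (align 4)
size 48, align 4
— Info2 —
@0: checksum [4B, align 4] → 4
@4: proto [4B, align 4] → 8
@8: length [4B, align 4] → 12
@12: dst [18B, align 2] → 30
@30: ttl [6B, align 2] → 36
@36: magic [2B, align 2] → 38
@38: payload_len [3B, align 1] → 41
+3 tail pad (align 4)
size 44, align 4
48 − 44 = 4

4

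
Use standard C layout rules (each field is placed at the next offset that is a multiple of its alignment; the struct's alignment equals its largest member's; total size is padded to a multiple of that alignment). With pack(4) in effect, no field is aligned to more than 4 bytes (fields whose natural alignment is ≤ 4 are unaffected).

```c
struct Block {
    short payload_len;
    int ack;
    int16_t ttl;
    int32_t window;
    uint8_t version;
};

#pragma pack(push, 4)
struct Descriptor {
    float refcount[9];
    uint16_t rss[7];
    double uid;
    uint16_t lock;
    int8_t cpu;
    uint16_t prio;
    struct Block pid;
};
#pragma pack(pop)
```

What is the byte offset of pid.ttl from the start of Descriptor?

76

Block: @0: payload_len [2B, align 2] → 2; +2 pad (align 4); @4: ack [4B, align 4] → 8; @8: ttl [2B, align 2] → 10; +2 pad (align 4); @12: window [4B, align 4] → 16; @16: version [1B, align 1] → 17; +3 tail pad (align 4); size 20, align 4
@0: refcount [36B, align 4] → 36
@36: rss [14B, align 2] → 50
+2 pad (align 4)
@52: uid [8B, align 4] → 60
@60: lock [2B, align 2] → 62
@62: cpu [1B, align 1] → 63
+1 pad (align 2)
@64: prio [2B, align 2] → 66
+2 pad (align 4)
@68: pid [20B, align 4] → 88
within Block: ttl at 8
68 + 8 = 76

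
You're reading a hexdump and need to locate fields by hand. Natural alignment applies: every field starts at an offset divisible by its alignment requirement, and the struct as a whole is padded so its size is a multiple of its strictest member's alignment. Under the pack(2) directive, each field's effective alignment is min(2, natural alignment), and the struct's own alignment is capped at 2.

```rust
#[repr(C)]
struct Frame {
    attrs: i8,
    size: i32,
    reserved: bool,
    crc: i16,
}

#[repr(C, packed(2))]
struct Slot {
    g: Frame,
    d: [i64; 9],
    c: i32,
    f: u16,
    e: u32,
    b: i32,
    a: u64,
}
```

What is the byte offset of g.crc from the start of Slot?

10

Frame: attrs at 0 (size 1, align 1) → ends 1; pad 3 to align 4 for size; size at 4 (size 4, align 4) → ends 8; reserved at 8 (size 1, align 1) → ends 9; pad 1 to align 2 for crc; crc at 10 (size 2, align 2) → ends 12; total 12 bytes, alignment 4
g at 0 (size 12, align 2) → ends 12
within Frame: crc at 10
0 + 10 = 10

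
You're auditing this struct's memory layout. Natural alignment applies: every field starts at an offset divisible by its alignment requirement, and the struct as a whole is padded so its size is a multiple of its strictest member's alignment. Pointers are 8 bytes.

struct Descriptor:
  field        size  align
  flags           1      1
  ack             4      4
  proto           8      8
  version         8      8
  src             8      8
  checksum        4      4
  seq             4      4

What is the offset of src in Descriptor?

@0: flags [1B, align 1] → 1
+3 pad (align 4)
@4: ack [4B, align 4] → 8
@8: proto [8B, align 8] → 16
@16: version [8B, align 8] → 24
@24: src [8B, align 8] → 32

24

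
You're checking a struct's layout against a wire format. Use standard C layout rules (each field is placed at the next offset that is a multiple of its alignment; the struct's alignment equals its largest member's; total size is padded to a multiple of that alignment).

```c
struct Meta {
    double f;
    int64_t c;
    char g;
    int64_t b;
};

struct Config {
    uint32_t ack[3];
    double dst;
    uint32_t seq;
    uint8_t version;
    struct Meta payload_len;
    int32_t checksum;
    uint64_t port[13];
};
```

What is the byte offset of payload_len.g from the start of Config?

Meta: f at 0 (size 8, align 8) → ends 8; c at 8 (size 8, align 8) → ends 16; g at 16 (size 1, align 1) → ends 17; pad 7 to align 8 for b; b at 24 (size 8, align 8) → ends 32; total 32 bytes, alignment 8
ack at 0 (size 12, align 4) → ends 12
pad 4 to align 8 for dst
dst at 16 (size 8, align 8) → ends 24
seq at 24 (size 4, align 4) → ends 28
version at 28 (size 1, align 1) → ends 29
pad 3 to align 8 for payload_len
payload_len at 32 (size 32, align 8) → ends 64
within Meta: g at 16
32 + 16 = 48

48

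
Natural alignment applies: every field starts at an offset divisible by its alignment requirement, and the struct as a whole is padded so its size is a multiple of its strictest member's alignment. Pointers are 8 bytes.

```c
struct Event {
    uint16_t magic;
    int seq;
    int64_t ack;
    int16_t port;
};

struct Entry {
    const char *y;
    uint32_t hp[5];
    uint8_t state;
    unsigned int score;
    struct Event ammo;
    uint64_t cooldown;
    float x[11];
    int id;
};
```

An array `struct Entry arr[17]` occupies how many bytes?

Event: 0..2  magic  (2B, 2-aligned); 2..4  -- padding (2B); 4..8  seq  (4B, 4-aligned); 8..16  ack  (8B, 8-aligned); 16..18  port  (2B, 2-aligned); 18..24  -- tail padding (6B); sizeof = 24, alignof = 8
0..8  y  (8B, 8-aligned)
8..28  hp  (20B, 4-aligned)
28..29  state  (1B, 1-aligned)
29..32  -- padding (3B)
32..36  score  (4B, 4-aligned)
36..40  -- padding (4B)
40..64  ammo  (24B, 8-aligned)
64..72  cooldown  (8B, 8-aligned)
72..116  x  (44B, 4-aligned)
116..120  id  (4B, 4-aligned)
sizeof = 120, alignof = 8
array of 17: 17 × 120 = 2040

2040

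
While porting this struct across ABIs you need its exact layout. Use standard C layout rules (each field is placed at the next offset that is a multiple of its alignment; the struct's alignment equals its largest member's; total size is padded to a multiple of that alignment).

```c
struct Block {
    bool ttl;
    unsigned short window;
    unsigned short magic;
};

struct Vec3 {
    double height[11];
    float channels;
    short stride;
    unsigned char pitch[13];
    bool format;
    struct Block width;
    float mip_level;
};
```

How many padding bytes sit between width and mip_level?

2

Block: @0: ttl [1B, align 1] → 1; +1 pad (align 2); @2: window [2B, align 2] → 4; @4: magic [2B, align 2] → 6; size 6, align 2
@0: height [88B, align 8] → 88
@88: channels [4B, align 4] → 92
@92: stride [2B, align 2] → 94
@94: pitch [13B, align 1] → 107
@107: format [1B, align 1] → 108
@108: width [6B, align 2] → 114
+2 pad (align 4)
@116: mip_level [4B, align 4] → 120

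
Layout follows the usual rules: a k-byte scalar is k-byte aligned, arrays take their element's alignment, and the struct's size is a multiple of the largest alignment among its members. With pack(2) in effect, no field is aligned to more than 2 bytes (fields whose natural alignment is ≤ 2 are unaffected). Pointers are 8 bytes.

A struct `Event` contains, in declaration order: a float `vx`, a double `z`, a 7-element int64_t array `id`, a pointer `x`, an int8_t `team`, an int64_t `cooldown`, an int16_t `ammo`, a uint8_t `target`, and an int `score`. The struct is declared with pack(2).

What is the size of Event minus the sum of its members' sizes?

2

0..4  vx  (4B, 2-aligned)
4..12  z  (8B, 2-aligned)
12..68  id  (56B, 2-aligned)
68..76  x  (8B, 2-aligned)
76..77  team  (1B, 1-aligned)
77..78  -- padding (1B)
78..86  cooldown  (8B, 2-aligned)
86..88  ammo  (2B, 2-aligned)
88..89  target  (1B, 1-aligned)
89..90  -- padding (1B)
90..94  score  (4B, 2-aligned)
sizeof = 94, alignof = 2
data bytes 92, size 94 → padding 2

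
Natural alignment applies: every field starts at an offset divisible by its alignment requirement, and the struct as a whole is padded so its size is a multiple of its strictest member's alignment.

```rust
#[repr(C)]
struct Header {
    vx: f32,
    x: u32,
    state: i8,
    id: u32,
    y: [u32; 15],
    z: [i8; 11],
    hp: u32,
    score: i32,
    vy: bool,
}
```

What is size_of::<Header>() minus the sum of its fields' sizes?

7

0..4  vx  (4B, 4-aligned)
4..8  x  (4B, 4-aligned)
8..9  state  (1B, 1-aligned)
9..12  -- padding (3B)
12..16  id  (4B, 4-aligned)
16..76  y  (60B, 4-aligned)
76..87  z  (11B, 1-aligned)
87..88  -- padding (1B)
88..92  hp  (4B, 4-aligned)
92..96  score  (4B, 4-aligned)
96..97  vy  (1B, 1-aligned)
97..100  -- tail padding (3B)
sizeof = 100, alignof = 4
data bytes 93, size 100 → padding 7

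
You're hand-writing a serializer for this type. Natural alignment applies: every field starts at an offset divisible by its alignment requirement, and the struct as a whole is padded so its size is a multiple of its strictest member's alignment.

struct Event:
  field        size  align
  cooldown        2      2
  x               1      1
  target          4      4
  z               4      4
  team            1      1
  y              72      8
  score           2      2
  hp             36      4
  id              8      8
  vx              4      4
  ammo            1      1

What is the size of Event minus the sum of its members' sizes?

0..2  cooldown  (2B, 2-aligned)
2..3  x  (1B, 1-aligned)
3..4  -- padding (1B)
4..8  target  (4B, 4-aligned)
8..12  z  (4B, 4-aligned)
12..13  team  (1B, 1-aligned)
13..16  -- padding (3B)
16..88  y  (72B, 8-aligned)
88..90  score  (2B, 2-aligned)
90..92  -- padding (2B)
92..128  hp  (36B, 4-aligned)
128..136  id  (8B, 8-aligned)
136..140  vx  (4B, 4-aligned)
140..141  ammo  (1B, 1-aligned)
141..144  -- tail padding (3B)
sizeof = 144, alignof = 8
data bytes 135, size 144 → padding 9

9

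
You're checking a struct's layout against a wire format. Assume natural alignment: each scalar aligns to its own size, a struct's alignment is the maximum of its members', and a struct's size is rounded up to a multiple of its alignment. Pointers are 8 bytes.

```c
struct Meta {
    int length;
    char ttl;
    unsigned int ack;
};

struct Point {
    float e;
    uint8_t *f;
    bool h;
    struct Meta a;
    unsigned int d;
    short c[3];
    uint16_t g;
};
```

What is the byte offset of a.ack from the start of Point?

Meta: @0: length [4B, align 4] → 4; @4: ttl [1B, align 1] → 5; +3 pad (align 4); @8: ack [4B, align 4] → 12; size 12, align 4
@0: e [4B, align 4] → 4
+4 pad (align 8)
@8: f [8B, align 8] → 16
@16: h [1B, align 1] → 17
+3 pad (align 4)
@20: a [12B, align 4] → 32
within Meta: ack at 8
20 + 8 = 28

28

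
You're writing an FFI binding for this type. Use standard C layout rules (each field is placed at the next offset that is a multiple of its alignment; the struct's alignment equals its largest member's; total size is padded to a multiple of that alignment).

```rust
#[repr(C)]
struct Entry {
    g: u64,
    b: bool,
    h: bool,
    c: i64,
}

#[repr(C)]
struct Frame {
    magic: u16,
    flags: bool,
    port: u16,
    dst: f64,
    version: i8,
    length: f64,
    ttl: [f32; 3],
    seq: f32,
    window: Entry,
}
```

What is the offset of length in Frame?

Entry: 0..8  g  (8B, 8-aligned); 8..9  b  (1B, 1-aligned); 9..10  h  (1B, 1-aligned); 10..16  -- padding (6B); 16..24  c  (8B, 8-aligned); sizeof = 24, alignof = 8
0..2  magic  (2B, 2-aligned)
2..3  flags  (1B, 1-aligned)
3..4  -- padding (1B)
4..6  port  (2B, 2-aligned)
6..8  -- padding (2B)
8..16  dst  (8B, 8-aligned)
16..17  version  (1B, 1-aligned)
17..24  -- padding (7B)
24..32  length  (8B, 8-aligned)

24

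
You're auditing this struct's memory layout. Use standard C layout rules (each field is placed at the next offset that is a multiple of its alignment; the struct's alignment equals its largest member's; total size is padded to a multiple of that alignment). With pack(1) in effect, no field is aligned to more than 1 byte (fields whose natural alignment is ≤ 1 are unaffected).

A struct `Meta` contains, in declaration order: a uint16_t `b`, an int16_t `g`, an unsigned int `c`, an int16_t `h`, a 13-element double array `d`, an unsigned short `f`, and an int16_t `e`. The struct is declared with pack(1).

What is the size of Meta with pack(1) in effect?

118

@0: b [2B, align 1] → 2
@2: g [2B, align 1] → 4
@4: c [4B, align 1] → 8
@8: h [2B, align 1] → 10
@10: d [104B, align 1] → 114
@114: f [2B, align 1] → 116
@116: e [2B, align 1] → 118
size 118, align 1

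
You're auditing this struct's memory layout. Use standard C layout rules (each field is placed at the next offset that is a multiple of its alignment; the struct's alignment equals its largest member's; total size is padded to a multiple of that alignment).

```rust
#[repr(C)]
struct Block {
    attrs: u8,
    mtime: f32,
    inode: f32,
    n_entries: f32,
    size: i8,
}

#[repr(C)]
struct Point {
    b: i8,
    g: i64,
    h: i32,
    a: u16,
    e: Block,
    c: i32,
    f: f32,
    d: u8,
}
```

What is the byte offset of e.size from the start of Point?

40

Block: attrs at 0 (size 1, align 1) → ends 1; pad 3 to align 4 for mtime; mtime at 4 (size 4, align 4) → ends 8; inode at 8 (size 4, align 4) → ends 12; n_entries at 12 (size 4, align 4) → ends 16; size at 16 (size 1, align 1) → ends 17; tail pad 3 to reach multiple of 4; total 20 bytes, alignment 4
b at 0 (size 1, align 1) → ends 1
pad 7 to align 8 for g
g at 8 (size 8, align 8) → ends 16
h at 16 (size 4, align 4) → ends 20
a at 20 (size 2, align 2) → ends 22
pad 2 to align 4 for e
e at 24 (size 20, align 4) → ends 44
within Block: size at 16
24 + 16 = 40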